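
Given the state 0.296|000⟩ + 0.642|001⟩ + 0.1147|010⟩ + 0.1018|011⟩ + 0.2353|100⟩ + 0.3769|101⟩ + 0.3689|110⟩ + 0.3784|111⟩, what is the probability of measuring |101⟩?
0.1421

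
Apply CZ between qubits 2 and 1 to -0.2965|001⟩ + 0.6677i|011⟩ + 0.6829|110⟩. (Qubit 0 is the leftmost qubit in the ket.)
-0.2965|001⟩ - 0.6677i|011⟩ + 0.6829|110⟩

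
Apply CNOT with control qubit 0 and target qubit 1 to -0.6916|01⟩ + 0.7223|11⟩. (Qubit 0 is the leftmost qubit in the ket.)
-0.6916|01⟩ + 0.7223|10⟩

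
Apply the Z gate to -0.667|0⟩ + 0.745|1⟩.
-0.667|0⟩ - 0.745|1⟩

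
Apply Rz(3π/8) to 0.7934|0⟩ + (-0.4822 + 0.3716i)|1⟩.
(0.6597 - 0.4408i)|0⟩ + (-0.6074 + 0.04108i)|1⟩

Rz(3π/8) = [[e^(−iθ/2), 0], [0, e^(iθ/2)]] with e^(±iθ/2) = cos(θ/2) ± i·sin(θ/2); θ = 3π/8, cos(θ/2) ≈ 0.83147, sin(θ/2) ≈ 0.55557.
With a = amp(|0⟩) = 0.7934 and b = amp(|1⟩) = (-0.4822 + 0.3716i):
new amp(|0⟩) = (0.83147 - 0.55557i)·a = (0.6597 - 0.4408i)
new amp(|1⟩) = (0.83147 + 0.55557i)·b = (-0.6074 + 0.04108i)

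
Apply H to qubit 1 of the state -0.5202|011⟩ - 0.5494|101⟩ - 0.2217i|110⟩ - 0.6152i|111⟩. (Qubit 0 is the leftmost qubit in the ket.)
-0.3678|001⟩ + 0.3678|011⟩ - 0.1568i|100⟩ + (-0.3885 - 0.435i)|101⟩ + 0.1568i|110⟩ + (-0.3885 + 0.435i)|111⟩

H on qubit 1 mixes each pair of kets that differ only in qubit 1: amplitudes (a, b) of (|…0…⟩, |…1…⟩) become ((a + b)/√2, (a − b)/√2). Kets absent from the input have amplitude 0.
(|001⟩, |011⟩): (a, b) = (0, -0.5202) → (-0.3678, 0.3678)
(|100⟩, |110⟩): (a, b) = (0, -0.2217i) → (-0.1568i, 0.1568i)
(|101⟩, |111⟩): (a, b) = (-0.5494, -0.6152i) → ((-0.3885 - 0.435i), (-0.3885 + 0.435i))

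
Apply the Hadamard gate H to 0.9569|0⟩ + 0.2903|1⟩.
0.8819|0⟩ + 0.4714|1⟩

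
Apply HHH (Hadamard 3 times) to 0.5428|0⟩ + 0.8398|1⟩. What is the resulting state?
0.9776|0⟩ - 0.21|1⟩

H² = I, so H^3 = H: a single Hadamard. With (a, b) = (0.5428, 0.8398), H gives ((a + b)/√2, (a − b)/√2) = (0.9776, -0.21).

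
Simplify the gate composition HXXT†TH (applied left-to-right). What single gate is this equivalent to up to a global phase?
I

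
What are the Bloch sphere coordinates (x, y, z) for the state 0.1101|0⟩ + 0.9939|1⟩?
(0.2189, 0, -0.9757)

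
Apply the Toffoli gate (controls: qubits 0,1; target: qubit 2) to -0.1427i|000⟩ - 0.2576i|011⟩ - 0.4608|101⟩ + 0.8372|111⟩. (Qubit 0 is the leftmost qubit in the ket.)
-0.1427i|000⟩ - 0.2576i|011⟩ - 0.4608|101⟩ + 0.8372|110⟩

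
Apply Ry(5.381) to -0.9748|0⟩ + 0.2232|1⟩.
0.78|0⟩ - 0.6258|1⟩

Ry(5.381) = [[cos(θ/2), −sin(θ/2)], [sin(θ/2), cos(θ/2)]]; θ = 5.381, cos(θ/2) ≈ -0.899971, sin(θ/2) ≈ 0.435949.
With a = amp(|0⟩) = -0.9748 and b = amp(|1⟩) = 0.2232:
new amp(|0⟩) = (-0.899971)·a + (-0.435949)·b = 0.78
new amp(|1⟩) = (0.435949)·a + (-0.899971)·b = -0.6258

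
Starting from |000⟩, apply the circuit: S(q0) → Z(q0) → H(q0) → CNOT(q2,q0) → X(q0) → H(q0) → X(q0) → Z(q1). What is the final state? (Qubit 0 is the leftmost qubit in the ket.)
|100⟩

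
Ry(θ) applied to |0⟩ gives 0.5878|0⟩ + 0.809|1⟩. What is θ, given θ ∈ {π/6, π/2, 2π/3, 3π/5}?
3π/5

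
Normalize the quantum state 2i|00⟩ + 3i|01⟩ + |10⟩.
0.5345i|00⟩ + 0.8018i|01⟩ + 0.2673|10⟩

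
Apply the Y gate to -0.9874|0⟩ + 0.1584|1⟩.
-0.1584i|0⟩ - 0.9874i|1⟩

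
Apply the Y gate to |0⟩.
i|1⟩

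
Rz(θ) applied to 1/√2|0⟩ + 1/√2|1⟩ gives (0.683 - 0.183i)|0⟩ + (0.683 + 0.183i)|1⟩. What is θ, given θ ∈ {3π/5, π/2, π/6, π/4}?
π/6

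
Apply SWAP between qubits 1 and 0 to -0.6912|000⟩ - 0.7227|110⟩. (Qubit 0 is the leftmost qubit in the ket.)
-0.6912|000⟩ - 0.7227|110⟩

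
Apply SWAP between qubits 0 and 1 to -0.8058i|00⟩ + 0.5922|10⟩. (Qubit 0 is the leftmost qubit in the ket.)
-0.8058i|00⟩ + 0.5922|01⟩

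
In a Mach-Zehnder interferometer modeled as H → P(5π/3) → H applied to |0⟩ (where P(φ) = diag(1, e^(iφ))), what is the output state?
(0.75 - 0.433i)|0⟩ + (0.25 + 0.433i)|1⟩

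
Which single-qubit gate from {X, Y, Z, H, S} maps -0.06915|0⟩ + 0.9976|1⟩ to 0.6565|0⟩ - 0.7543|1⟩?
H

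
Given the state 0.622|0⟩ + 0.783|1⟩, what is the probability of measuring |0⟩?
0.3869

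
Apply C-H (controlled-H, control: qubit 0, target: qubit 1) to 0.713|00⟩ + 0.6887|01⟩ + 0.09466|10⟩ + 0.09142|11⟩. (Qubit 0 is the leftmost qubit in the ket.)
0.713|00⟩ + 0.6887|01⟩ + 0.1316|10⟩ + 0.002291|11⟩

C-H leaves the control-|0⟩ kets |00⟩, |01⟩ unchanged and applies H to qubit 1 on the control-|1⟩ pair (|10⟩, |11⟩).
H = [[1/√2, 1/√2], [1/√2, -1/√2]].
With a = amp(|10⟩) = 0.09466 and b = amp(|11⟩) = 0.09142:
new amp(|10⟩) = (1/√2)·a + (1/√2)·b = 0.1316
new amp(|11⟩) = (1/√2)·a + (-1/√2)·b = 0.002291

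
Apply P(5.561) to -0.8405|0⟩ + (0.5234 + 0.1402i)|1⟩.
-0.8405|0⟩ + (0.4854 - 0.2408i)|1⟩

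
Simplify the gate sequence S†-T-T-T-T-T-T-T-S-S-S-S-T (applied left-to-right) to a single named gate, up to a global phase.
S†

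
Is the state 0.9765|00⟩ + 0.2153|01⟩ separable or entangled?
Separable

Writing the state as a|00⟩ + b|01⟩ + c|10⟩ + d|11⟩, it is a product state iff ad − bc = 0.
Here (a, b, c, d) = (0.9765, 0.2153, 0, 0): ad − bc = (0.9765)(0) − (0.2153)(0) = 0, so the state is separable.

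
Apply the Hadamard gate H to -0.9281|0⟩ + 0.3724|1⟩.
-0.3929|0⟩ - 0.9196|1⟩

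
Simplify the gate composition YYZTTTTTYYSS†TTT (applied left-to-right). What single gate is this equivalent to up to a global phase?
Z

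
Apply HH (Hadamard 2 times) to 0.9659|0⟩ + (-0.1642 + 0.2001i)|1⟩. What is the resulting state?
0.9659|0⟩ + (-0.1642 + 0.2001i)|1⟩

H² = I, so an even number of Hadamards cancels: H^2 = I and the state is unchanged.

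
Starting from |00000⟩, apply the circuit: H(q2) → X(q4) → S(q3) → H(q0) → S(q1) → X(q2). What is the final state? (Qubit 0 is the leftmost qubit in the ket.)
1/2|00001⟩ + 1/2|00101⟩ + 1/2|10001⟩ + 1/2|10101⟩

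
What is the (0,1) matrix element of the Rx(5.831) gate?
-0.2242i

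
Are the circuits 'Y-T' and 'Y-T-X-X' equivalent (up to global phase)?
Yes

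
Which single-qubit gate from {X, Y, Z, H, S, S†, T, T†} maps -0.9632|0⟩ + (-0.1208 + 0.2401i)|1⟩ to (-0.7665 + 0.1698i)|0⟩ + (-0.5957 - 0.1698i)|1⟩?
H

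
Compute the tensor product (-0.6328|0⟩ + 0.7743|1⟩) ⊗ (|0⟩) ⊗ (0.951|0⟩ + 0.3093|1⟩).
-0.6018|000⟩ - 0.1957|001⟩ + 0.7364|100⟩ + 0.2395|101⟩

amp(|b₁b₂…⟩) = product of the factor amplitudes for bits b₁, b₂, …; only kets whose every factor amplitude is nonzero survive.
|000⟩: (-0.6328)(1)(0.951) = -0.6018
|001⟩: (-0.6328)(1)(0.3093) = -0.1957
|100⟩: (0.7743)(1)(0.951) = 0.7364
|101⟩: (0.7743)(1)(0.3093) = 0.2395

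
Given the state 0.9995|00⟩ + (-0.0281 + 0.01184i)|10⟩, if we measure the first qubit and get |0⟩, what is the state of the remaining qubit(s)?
|0⟩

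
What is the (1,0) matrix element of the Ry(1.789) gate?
0.7799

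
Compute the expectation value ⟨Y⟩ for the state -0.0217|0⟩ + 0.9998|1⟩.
0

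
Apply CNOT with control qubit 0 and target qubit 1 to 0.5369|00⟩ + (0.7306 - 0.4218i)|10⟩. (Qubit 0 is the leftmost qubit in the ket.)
0.5369|00⟩ + (0.7306 - 0.4218i)|11⟩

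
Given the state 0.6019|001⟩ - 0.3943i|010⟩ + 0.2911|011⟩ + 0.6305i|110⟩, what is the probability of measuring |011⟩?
0.08474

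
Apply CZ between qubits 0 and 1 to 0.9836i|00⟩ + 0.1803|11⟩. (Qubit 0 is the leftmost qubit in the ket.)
0.9836i|00⟩ - 0.1803|11⟩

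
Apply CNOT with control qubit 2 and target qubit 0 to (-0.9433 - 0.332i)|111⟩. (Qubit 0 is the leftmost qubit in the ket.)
(-0.9433 - 0.332i)|011⟩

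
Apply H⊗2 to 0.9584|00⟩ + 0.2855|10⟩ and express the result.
0.622|00⟩ + 0.622|01⟩ + 0.3365|10⟩ + 0.3365|11⟩

H⊗2 gives amp(|y⟩) = (1/2) Σ_x (−1)^(x·y) amp(|x⟩), where x·y is the number of positions in which both x and y have a 1.
|00⟩: (0.9584 + 0.2855)/2 = 0.622
|01⟩: (0.9584 + 0.2855)/2 = 0.622
|10⟩: (0.9584 - 0.2855)/2 = 0.3365
|11⟩: (0.9584 - 0.2855)/2 = 0.3365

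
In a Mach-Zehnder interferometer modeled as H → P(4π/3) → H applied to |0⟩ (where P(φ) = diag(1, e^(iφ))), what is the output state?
(0.25 - 0.433i)|0⟩ + (0.75 + 0.433i)|1⟩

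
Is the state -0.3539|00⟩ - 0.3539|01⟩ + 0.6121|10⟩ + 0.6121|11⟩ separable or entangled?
Separable

Writing the state as a|00⟩ + b|01⟩ + c|10⟩ + d|11⟩, it is a product state iff ad − bc = 0.
Here (a, b, c, d) = (-0.3539, -0.3539, 0.6121, 0.6121): ad − bc = (-0.3539)(0.6121) − (-0.3539)(0.6121) = 0, so the state is separable.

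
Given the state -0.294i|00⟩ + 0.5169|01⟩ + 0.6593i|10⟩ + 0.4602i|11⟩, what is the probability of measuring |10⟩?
0.4347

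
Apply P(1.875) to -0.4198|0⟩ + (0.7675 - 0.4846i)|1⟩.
-0.4198|0⟩ + (0.2325 + 0.8774i)|1⟩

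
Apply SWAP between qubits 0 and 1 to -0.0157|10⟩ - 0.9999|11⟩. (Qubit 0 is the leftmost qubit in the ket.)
-0.0157|01⟩ - 0.9999|11⟩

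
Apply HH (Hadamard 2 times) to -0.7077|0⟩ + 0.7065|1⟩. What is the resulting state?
-0.7077|0⟩ + 0.7065|1⟩

H² = I, so an even number of Hadamards cancels: H^2 = I and the state is unchanged.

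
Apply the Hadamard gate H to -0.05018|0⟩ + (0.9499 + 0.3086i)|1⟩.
(0.6362 + 0.2182i)|0⟩ + (-0.7072 - 0.2182i)|1⟩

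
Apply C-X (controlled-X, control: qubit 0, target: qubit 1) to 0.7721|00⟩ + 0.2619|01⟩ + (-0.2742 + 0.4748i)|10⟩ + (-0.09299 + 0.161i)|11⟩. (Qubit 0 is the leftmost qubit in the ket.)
0.7721|00⟩ + 0.2619|01⟩ + (-0.09299 + 0.161i)|10⟩ + (-0.2742 + 0.4748i)|11⟩

C-X leaves the control-|0⟩ kets |00⟩, |01⟩ unchanged and applies X to qubit 1 on the control-|1⟩ pair (|10⟩, |11⟩).
X = [[0, 1], [1, 0]].
With a = amp(|10⟩) = (-0.2742 + 0.4748i) and b = amp(|11⟩) = (-0.09299 + 0.161i):
new amp(|10⟩) = (1)·b = (-0.09299 + 0.161i)
new amp(|11⟩) = (1)·a = (-0.2742 + 0.4748i)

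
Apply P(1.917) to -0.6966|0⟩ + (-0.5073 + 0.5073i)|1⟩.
-0.6966|0⟩ + (-0.3051 - 0.6493i)|1⟩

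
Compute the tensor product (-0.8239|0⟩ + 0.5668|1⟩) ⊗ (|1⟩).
-0.8239|01⟩ + 0.5668|11⟩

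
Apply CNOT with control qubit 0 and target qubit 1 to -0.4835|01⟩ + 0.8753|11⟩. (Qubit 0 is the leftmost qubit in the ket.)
-0.4835|01⟩ + 0.8753|10⟩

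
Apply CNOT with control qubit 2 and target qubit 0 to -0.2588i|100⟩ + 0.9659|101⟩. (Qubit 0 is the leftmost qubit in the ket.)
0.9659|001⟩ - 0.2588i|100⟩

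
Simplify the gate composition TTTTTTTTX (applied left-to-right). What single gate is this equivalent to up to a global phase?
X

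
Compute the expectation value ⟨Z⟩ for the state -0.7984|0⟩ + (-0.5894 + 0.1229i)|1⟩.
0.2749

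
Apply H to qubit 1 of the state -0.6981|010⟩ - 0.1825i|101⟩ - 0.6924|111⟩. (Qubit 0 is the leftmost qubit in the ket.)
-0.4936|000⟩ + 0.4936|010⟩ + (-0.4896 - 0.129i)|101⟩ + (0.4896 - 0.129i)|111⟩

H on qubit 1 mixes each pair of kets that differ only in qubit 1: amplitudes (a, b) of (|…0…⟩, |…1…⟩) become ((a + b)/√2, (a − b)/√2). Kets absent from the input have amplitude 0.
(|000⟩, |010⟩): (a, b) = (0, -0.6981) → (-0.4936, 0.4936)
(|101⟩, |111⟩): (a, b) = (-0.1825i, -0.6924) → ((-0.4896 - 0.129i), (0.4896 - 0.129i))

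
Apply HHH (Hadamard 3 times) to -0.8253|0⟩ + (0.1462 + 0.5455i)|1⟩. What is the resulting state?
(-0.4802 + 0.3857i)|0⟩ + (-0.687 - 0.3857i)|1⟩

H² = I, so H^3 = H: a single Hadamard. With (a, b) = (-0.8253, (0.1462 + 0.5455i)), H gives ((a + b)/√2, (a − b)/√2) = ((-0.4802 + 0.3857i), (-0.687 - 0.3857i)).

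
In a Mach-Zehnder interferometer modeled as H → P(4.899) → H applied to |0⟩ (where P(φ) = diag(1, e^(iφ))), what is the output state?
(0.5928 - 0.4913i)|0⟩ + (0.4072 + 0.4913i)|1⟩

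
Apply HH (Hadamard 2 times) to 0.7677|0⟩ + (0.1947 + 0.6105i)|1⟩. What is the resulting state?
0.7677|0⟩ + (0.1947 + 0.6105i)|1⟩

H² = I, so an even number of Hadamards cancels: H^2 = I and the state is unchanged.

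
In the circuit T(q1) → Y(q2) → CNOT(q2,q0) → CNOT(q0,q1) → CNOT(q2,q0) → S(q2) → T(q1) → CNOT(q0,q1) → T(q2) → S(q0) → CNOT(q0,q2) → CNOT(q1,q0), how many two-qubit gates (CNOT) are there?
6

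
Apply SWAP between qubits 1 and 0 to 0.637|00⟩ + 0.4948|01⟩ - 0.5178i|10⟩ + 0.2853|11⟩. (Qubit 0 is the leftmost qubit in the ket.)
0.637|00⟩ - 0.5178i|01⟩ + 0.4948|10⟩ + 0.2853|11⟩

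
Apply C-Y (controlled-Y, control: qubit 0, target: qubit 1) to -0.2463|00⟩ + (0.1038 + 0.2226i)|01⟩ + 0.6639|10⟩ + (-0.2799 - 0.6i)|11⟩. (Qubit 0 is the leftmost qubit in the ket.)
-0.2463|00⟩ + (0.1038 + 0.2226i)|01⟩ + (-0.6 + 0.2799i)|10⟩ + 0.6639i|11⟩

C-Y leaves the control-|0⟩ kets |00⟩, |01⟩ unchanged and applies Y to qubit 1 on the control-|1⟩ pair (|10⟩, |11⟩).
Y = [[0, -i], [i, 0]].
With a = amp(|10⟩) = 0.6639 and b = amp(|11⟩) = (-0.2799 - 0.6i):
new amp(|10⟩) = (-i)·b = (-0.6 + 0.2799i)
new amp(|11⟩) = (i)·a = 0.6639i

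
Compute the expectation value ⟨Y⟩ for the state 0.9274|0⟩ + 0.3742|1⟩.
0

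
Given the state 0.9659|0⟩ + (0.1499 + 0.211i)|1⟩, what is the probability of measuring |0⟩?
0.933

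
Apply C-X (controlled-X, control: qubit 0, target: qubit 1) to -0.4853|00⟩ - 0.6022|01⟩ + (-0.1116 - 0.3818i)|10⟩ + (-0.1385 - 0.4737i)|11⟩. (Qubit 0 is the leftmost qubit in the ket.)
-0.4853|00⟩ - 0.6022|01⟩ + (-0.1385 - 0.4737i)|10⟩ + (-0.1116 - 0.3818i)|11⟩

C-X leaves the control-|0⟩ kets |00⟩, |01⟩ unchanged and applies X to qubit 1 on the control-|1⟩ pair (|10⟩, |11⟩).
X = [[0, 1], [1, 0]].
With a = amp(|10⟩) = (-0.1116 - 0.3818i) and b = amp(|11⟩) = (-0.1385 - 0.4737i):
new amp(|10⟩) = (1)·b = (-0.1385 - 0.4737i)
new amp(|11⟩) = (1)·a = (-0.1116 - 0.3818i)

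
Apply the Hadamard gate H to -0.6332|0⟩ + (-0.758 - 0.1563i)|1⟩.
(-0.9837 - 0.1105i)|0⟩ + (0.08825 + 0.1105i)|1⟩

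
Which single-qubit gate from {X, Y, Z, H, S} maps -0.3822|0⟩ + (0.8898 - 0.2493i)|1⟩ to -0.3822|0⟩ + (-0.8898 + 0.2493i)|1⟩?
Z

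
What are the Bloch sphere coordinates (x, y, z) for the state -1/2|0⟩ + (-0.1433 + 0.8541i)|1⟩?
(0.1433, -0.8541, -0.5)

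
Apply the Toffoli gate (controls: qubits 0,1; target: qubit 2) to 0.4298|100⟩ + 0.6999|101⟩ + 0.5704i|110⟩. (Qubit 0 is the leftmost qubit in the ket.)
0.4298|100⟩ + 0.6999|101⟩ + 0.5704i|111⟩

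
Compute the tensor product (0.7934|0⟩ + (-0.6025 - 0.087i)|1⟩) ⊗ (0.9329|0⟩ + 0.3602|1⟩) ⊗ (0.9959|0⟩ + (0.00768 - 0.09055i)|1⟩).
0.7371|000⟩ + (0.005684 - 0.06702i)|001⟩ + 0.2846|010⟩ + (0.002195 - 0.02588i)|011⟩ + (-0.5598 - 0.08083i)|100⟩ + (-0.01167 + 0.05027i)|101⟩ + (-0.2161 - 0.03121i)|110⟩ + (-0.004504 + 0.01941i)|111⟩

amp(|b₁b₂…⟩) = product of the factor amplitudes for bits b₁, b₂, …; only kets whose every factor amplitude is nonzero survive.
|000⟩: (0.7934)(0.9329)(0.9959) = 0.7371
|001⟩: (0.7934)(0.9329)(0.00768 - 0.09055i) = (0.005684 - 0.06702i)
|010⟩: (0.7934)(0.3602)(0.9959) = 0.2846
|011⟩: (0.7934)(0.3602)(0.00768 - 0.09055i) = (0.002195 - 0.02588i)
|100⟩: (-0.6025 - 0.087i)(0.9329)(0.9959) = (-0.5598 - 0.08083i)
|101⟩: (-0.6025 - 0.087i)(0.9329)(0.00768 - 0.09055i) = (-0.01167 + 0.05027i)
|110⟩: (-0.6025 - 0.087i)(0.3602)(0.9959) = (-0.2161 - 0.03121i)
|111⟩: (-0.6025 - 0.087i)(0.3602)(0.00768 - 0.09055i) = (-0.004504 + 0.01941i)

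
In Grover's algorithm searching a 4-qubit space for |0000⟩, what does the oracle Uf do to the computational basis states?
Uf|x⟩ = -|x⟩ if x = 0000, else |x⟩ (phase flip on target)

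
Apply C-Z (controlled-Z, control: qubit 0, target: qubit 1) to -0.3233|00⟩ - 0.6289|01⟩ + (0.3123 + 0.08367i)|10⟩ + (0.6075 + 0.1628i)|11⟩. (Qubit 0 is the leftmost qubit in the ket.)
-0.3233|00⟩ - 0.6289|01⟩ + (0.3123 + 0.08367i)|10⟩ + (-0.6075 - 0.1628i)|11⟩

C-Z leaves the control-|0⟩ kets |00⟩, |01⟩ unchanged and applies Z to qubit 1 on the control-|1⟩ pair (|10⟩, |11⟩).
Z = [[1, 0], [0, -1]].
With a = amp(|10⟩) = (0.3123 + 0.08367i) and b = amp(|11⟩) = (0.6075 + 0.1628i):
new amp(|10⟩) = (1)·a = (0.3123 + 0.08367i)
new amp(|11⟩) = (-1)·b = (-0.6075 - 0.1628i)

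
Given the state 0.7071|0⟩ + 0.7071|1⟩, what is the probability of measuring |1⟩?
0.5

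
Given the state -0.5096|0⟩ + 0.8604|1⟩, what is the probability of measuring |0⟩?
0.2597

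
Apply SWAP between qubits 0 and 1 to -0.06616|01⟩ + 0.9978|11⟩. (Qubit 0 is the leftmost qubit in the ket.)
-0.06616|10⟩ + 0.9978|11⟩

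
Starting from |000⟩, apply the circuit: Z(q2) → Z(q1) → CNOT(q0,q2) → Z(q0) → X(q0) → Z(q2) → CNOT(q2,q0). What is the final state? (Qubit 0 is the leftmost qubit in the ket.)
|100⟩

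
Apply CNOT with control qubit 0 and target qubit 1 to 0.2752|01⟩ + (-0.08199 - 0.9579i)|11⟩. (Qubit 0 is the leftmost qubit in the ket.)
0.2752|01⟩ + (-0.08199 - 0.9579i)|10⟩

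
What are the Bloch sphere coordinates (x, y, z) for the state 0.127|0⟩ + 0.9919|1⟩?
(0.2519, 0, -0.9677)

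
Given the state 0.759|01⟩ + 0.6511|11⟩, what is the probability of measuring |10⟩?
0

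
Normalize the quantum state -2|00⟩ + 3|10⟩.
-0.5547|00⟩ + 0.8321|10⟩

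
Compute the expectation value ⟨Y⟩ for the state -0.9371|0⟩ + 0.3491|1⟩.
0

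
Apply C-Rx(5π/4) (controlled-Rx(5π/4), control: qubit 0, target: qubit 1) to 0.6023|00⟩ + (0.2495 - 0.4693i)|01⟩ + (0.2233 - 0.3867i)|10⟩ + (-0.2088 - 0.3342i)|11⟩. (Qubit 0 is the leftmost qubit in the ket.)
0.6023|00⟩ + (0.2495 - 0.4693i)|01⟩ + (-0.3942 + 0.3409i)|10⟩ + (-0.2774 - 0.07841i)|11⟩

C-Rx(5π/4) leaves the control-|0⟩ kets |00⟩, |01⟩ unchanged and applies Rx(5π/4) to qubit 1 on the control-|1⟩ pair (|10⟩, |11⟩).
Rx(5π/4) = [[cos(θ/2), −i·sin(θ/2)], [−i·sin(θ/2), cos(θ/2)]]; θ = 5π/4, cos(θ/2) ≈ -0.382683, sin(θ/2) ≈ 0.92388.
With a = amp(|10⟩) = (0.2233 - 0.3867i) and b = amp(|11⟩) = (-0.2088 - 0.3342i):
new amp(|10⟩) = (-0.382683)·a + (-0.92388i)·b = (-0.3942 + 0.3409i)
new amp(|11⟩) = (-0.92388i)·a + (-0.382683)·b = (-0.2774 - 0.07841i)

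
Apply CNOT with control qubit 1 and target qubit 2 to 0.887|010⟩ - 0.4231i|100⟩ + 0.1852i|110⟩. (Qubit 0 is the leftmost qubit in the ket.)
0.887|011⟩ - 0.4231i|100⟩ + 0.1852i|111⟩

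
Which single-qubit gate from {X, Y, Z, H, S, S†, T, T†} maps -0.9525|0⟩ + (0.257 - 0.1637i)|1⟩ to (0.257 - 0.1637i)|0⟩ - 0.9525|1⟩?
X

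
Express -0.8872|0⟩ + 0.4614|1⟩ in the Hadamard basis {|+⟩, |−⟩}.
-0.3011|+⟩ - 0.9536|−⟩

With |ψ⟩ = α|0⟩ + β|1⟩, the Hadamard-basis coefficients are ⟨+|ψ⟩ = (α + β)/√2 and ⟨−|ψ⟩ = (α − β)/√2.
Here α = -0.8872, β = 0.4614: (α + β)/√2 = -0.3011, (α − β)/√2 = -0.9536.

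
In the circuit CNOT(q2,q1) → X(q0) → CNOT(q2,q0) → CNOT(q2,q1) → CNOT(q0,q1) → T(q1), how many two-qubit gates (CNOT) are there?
4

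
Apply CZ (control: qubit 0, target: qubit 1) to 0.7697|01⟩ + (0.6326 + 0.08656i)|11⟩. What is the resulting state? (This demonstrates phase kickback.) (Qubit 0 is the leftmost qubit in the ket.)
0.7697|01⟩ + (-0.6326 - 0.08656i)|11⟩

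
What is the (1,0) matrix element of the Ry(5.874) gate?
0.2032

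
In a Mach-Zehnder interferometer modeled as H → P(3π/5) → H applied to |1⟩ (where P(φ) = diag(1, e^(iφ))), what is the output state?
(0.6545 - 0.4755i)|0⟩ + (0.3455 + 0.4755i)|1⟩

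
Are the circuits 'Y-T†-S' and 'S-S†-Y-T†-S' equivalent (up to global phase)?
Yes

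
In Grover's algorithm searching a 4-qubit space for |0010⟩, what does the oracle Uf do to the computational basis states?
Uf|x⟩ = -|x⟩ if x = 0010, else |x⟩ (phase flip on target)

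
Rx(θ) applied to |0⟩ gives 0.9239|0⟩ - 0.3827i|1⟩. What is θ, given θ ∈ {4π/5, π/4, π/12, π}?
π/4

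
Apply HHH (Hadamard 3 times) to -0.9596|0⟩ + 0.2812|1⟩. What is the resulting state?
-0.4797|0⟩ - 0.8774|1⟩

H² = I, so H^3 = H: a single Hadamard. With (a, b) = (-0.9596, 0.2812), H gives ((a + b)/√2, (a − b)/√2) = (-0.4797, -0.8774).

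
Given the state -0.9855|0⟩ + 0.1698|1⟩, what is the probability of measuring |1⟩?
0.02883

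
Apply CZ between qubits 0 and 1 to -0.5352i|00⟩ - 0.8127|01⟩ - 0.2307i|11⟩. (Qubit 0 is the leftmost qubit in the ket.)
-0.5352i|00⟩ - 0.8127|01⟩ + 0.2307i|11⟩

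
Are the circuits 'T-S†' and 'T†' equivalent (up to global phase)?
Yes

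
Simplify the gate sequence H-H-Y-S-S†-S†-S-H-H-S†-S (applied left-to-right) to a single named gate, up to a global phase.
Y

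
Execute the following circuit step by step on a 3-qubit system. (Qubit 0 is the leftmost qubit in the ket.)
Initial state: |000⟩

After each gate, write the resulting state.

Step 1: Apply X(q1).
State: |010⟩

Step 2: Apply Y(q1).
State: -i|000⟩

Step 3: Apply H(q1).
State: -(1/√2)i|000⟩ - (1/√2)i|010⟩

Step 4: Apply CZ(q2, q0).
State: -(1/√2)i|000⟩ - (1/√2)i|010⟩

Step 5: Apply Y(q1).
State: -1/√2|000⟩ + 1/√2|010⟩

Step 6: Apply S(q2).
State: -1/√2|000⟩ + 1/√2|010⟩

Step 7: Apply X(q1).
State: 1/√2|000⟩ - 1/√2|010⟩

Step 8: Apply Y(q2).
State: (1/√2)i|001⟩ - (1/√2)i|011⟩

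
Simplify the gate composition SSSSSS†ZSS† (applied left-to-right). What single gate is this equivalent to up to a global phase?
Z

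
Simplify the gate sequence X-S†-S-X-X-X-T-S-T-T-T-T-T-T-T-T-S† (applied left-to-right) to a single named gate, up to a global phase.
T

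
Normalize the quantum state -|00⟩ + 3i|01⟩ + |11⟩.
-0.3015|00⟩ + 0.9045i|01⟩ + 0.3015|11⟩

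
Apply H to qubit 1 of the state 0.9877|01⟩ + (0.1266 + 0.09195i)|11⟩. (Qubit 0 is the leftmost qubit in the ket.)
0.6984|00⟩ - 0.6984|01⟩ + (0.08952 + 0.06502i)|10⟩ + (-0.08952 - 0.06502i)|11⟩

H on qubit 1 mixes each pair of kets that differ only in qubit 1: amplitudes (a, b) of (|…0…⟩, |…1…⟩) become ((a + b)/√2, (a − b)/√2). Kets absent from the input have amplitude 0.
(|00⟩, |01⟩): (a, b) = (0, 0.9877) → (0.6984, -0.6984)
(|10⟩, |11⟩): (a, b) = (0, (0.1266 + 0.09195i)) → ((0.08952 + 0.06502i), (-0.08952 - 0.06502i))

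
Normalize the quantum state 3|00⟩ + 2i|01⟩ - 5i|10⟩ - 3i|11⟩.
0.4376|00⟩ + 0.2917i|01⟩ - 0.7293i|10⟩ - 0.4376i|11⟩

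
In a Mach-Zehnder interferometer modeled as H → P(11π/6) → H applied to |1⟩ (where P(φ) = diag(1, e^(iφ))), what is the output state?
(0.06699 + 0.25i)|0⟩ + (0.933 - 0.25i)|1⟩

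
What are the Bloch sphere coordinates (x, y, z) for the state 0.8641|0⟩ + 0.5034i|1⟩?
(0, 0.87, 0.4933)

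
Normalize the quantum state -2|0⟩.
-|0⟩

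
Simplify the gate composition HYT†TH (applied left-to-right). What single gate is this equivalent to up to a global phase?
Y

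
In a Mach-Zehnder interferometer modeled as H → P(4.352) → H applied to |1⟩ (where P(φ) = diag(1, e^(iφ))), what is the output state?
(0.6763 + 0.4679i)|0⟩ + (0.3237 - 0.4679i)|1⟩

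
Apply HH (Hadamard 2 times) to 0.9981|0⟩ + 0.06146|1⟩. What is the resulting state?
0.9981|0⟩ + 0.06146|1⟩

H² = I, so an even number of Hadamards cancels: H^2 = I and the state is unchanged.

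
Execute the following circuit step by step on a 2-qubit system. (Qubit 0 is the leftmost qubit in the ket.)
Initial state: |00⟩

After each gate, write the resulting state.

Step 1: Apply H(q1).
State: 1/√2|00⟩ + 1/√2|01⟩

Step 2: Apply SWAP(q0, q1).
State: 1/√2|00⟩ + 1/√2|10⟩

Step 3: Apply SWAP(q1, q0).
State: 1/√2|00⟩ + 1/√2|01⟩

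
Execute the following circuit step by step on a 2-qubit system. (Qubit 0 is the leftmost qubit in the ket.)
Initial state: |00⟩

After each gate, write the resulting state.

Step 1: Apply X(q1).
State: |01⟩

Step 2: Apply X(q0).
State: |11⟩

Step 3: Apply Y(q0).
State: -i|01⟩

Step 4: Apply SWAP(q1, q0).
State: -i|10⟩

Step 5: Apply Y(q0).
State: -|00⟩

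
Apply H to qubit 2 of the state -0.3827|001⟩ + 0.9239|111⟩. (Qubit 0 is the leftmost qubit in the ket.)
-0.2706|000⟩ + 0.2706|001⟩ + 0.6533|110⟩ - 0.6533|111⟩

H on qubit 2 mixes each pair of kets that differ only in qubit 2: amplitudes (a, b) of (|…0…⟩, |…1…⟩) become ((a + b)/√2, (a − b)/√2). Kets absent from the input have amplitude 0.
(|000⟩, |001⟩): (a, b) = (0, -0.3827) → (-0.2706, 0.2706)
(|110⟩, |111⟩): (a, b) = (0, 0.9239) → (0.6533, -0.6533)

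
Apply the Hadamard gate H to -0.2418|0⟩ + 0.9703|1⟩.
0.5151|0⟩ - 0.8571|1⟩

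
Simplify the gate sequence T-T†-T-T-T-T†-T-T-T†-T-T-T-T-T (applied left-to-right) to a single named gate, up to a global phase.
I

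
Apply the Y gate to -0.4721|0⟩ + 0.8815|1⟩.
-0.8815i|0⟩ - 0.4721i|1⟩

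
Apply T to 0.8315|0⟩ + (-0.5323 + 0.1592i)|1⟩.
0.8315|0⟩ + (-0.489 - 0.2638i)|1⟩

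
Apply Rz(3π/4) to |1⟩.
(0.3827 + 0.9239i)|1⟩

Rz(3π/4) = [[e^(−iθ/2), 0], [0, e^(iθ/2)]] with e^(±iθ/2) = cos(θ/2) ± i·sin(θ/2); θ = 3π/4, cos(θ/2) ≈ 0.382683, sin(θ/2) ≈ 0.92388.
With a = amp(|0⟩) = 0 and b = amp(|1⟩) = 1:
new amp(|0⟩) = (0.382683 - 0.92388i)·a = 0
new amp(|1⟩) = (0.382683 + 0.92388i)·b = (0.3827 + 0.9239i)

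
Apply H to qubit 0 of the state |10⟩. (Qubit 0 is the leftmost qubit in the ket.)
1/√2|00⟩ - 1/√2|10⟩

H on qubit 0 mixes each pair of kets that differ only in qubit 0: amplitudes (a, b) of (|…0…⟩, |…1…⟩) become ((a + b)/√2, (a − b)/√2). Kets absent from the input have amplitude 0.
(|00⟩, |10⟩): (a, b) = (0, 1) → (1/√2, -1/√2)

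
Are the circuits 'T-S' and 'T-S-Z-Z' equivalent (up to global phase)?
Yes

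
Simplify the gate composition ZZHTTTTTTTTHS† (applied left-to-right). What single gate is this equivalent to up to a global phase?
S†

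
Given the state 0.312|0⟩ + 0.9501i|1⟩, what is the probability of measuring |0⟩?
0.09734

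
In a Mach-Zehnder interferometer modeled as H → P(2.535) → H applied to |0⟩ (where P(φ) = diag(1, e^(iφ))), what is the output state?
(0.0892 + 0.285i)|0⟩ + (0.9108 - 0.285i)|1⟩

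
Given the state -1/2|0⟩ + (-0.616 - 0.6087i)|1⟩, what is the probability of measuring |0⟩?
1/4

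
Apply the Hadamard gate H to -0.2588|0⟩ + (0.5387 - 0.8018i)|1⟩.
(0.1979 - 0.567i)|0⟩ + (-0.5639 + 0.567i)|1⟩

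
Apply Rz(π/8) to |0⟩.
(0.9808 - 0.1951i)|0⟩

Rz(π/8) = [[e^(−iθ/2), 0], [0, e^(iθ/2)]] with e^(±iθ/2) = cos(θ/2) ± i·sin(θ/2); θ = π/8, cos(θ/2) ≈ 0.980785, sin(θ/2) ≈ 0.19509.
With a = amp(|0⟩) = 1 and b = amp(|1⟩) = 0:
new amp(|0⟩) = (0.980785 - 0.19509i)·a = (0.9808 - 0.1951i)
new amp(|1⟩) = (0.980785 + 0.19509i)·b = 0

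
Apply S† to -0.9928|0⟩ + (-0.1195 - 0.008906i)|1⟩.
-0.9928|0⟩ + (-0.008906 + 0.1195i)|1⟩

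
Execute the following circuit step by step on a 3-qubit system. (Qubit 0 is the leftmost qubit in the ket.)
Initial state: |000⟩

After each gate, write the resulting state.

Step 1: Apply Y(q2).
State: i|001⟩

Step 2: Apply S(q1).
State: i|001⟩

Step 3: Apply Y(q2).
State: |000⟩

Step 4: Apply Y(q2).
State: i|001⟩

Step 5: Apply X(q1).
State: i|011⟩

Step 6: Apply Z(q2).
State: -i|011⟩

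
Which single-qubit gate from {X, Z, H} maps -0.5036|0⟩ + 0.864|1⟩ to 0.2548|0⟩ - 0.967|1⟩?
H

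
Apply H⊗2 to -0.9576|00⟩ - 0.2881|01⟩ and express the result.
-0.6229|00⟩ - 0.3348|01⟩ - 0.6229|10⟩ - 0.3348|11⟩

H⊗2 gives amp(|y⟩) = (1/2) Σ_x (−1)^(x·y) amp(|x⟩), where x·y is the number of positions in which both x and y have a 1.
|00⟩: (-0.9576 - 0.2881)/2 = -0.6229
|01⟩: (-0.9576 + 0.2881)/2 = -0.3348
|10⟩: (-0.9576 - 0.2881)/2 = -0.6229
|11⟩: (-0.9576 + 0.2881)/2 = -0.3348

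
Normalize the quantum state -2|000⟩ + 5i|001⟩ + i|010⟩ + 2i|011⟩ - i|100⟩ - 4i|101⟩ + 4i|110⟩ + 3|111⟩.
-0.2294|000⟩ + 0.5735i|001⟩ + 0.1147i|010⟩ + 0.2294i|011⟩ - 0.1147i|100⟩ - 0.4588i|101⟩ + 0.4588i|110⟩ + 0.3441|111⟩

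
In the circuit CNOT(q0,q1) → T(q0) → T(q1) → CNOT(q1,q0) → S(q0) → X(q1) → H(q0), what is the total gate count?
7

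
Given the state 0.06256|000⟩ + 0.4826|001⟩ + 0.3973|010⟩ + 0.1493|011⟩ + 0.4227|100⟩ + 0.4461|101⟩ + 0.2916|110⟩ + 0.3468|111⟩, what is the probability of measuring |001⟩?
0.2329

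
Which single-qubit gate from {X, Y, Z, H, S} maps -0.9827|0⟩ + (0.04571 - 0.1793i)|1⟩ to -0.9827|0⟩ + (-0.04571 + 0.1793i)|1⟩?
Z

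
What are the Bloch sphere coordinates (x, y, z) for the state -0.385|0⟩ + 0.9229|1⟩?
(-0.7106, 0, -0.7035)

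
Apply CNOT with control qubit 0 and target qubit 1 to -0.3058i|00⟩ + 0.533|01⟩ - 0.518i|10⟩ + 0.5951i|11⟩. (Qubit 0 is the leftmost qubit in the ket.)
-0.3058i|00⟩ + 0.533|01⟩ + 0.5951i|10⟩ - 0.518i|11⟩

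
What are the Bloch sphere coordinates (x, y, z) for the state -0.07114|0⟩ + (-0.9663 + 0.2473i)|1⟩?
(0.1375, -0.03519, -0.9898)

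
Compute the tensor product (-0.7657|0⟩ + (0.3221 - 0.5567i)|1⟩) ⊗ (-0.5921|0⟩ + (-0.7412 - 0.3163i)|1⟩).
0.4534|00⟩ + (0.5675 + 0.2422i)|01⟩ + (-0.1907 + 0.3296i)|10⟩ + (-0.4148 + 0.3107i)|11⟩

amp(|b₁b₂…⟩) = product of the factor amplitudes for bits b₁, b₂, …; only kets whose every factor amplitude is nonzero survive.
|00⟩: (-0.7657)(-0.5921) = 0.4534
|01⟩: (-0.7657)(-0.7412 - 0.3163i) = (0.5675 + 0.2422i)
|10⟩: (0.3221 - 0.5567i)(-0.5921) = (-0.1907 + 0.3296i)
|11⟩: (0.3221 - 0.5567i)(-0.7412 - 0.3163i) = (-0.4148 + 0.3107i)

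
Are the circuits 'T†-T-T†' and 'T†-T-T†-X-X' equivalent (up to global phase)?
Yes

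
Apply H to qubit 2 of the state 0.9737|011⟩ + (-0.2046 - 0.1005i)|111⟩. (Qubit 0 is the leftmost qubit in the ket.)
0.6885|010⟩ - 0.6885|011⟩ + (-0.1447 - 0.07106i)|110⟩ + (0.1447 + 0.07106i)|111⟩

H on qubit 2 mixes each pair of kets that differ only in qubit 2: amplitudes (a, b) of (|…0…⟩, |…1…⟩) become ((a + b)/√2, (a − b)/√2). Kets absent from the input have amplitude 0.
(|010⟩, |011⟩): (a, b) = (0, 0.9737) → (0.6885, -0.6885)
(|110⟩, |111⟩): (a, b) = (0, (-0.2046 - 0.1005i)) → ((-0.1447 - 0.07106i), (0.1447 + 0.07106i))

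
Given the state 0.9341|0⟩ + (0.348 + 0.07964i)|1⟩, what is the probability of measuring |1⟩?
0.1274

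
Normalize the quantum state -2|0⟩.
-|0⟩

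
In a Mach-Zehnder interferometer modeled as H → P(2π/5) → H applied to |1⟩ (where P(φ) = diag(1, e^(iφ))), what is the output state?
(0.3455 - 0.4755i)|0⟩ + (0.6545 + 0.4755i)|1⟩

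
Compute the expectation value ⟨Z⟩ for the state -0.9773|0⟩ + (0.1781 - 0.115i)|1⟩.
0.9102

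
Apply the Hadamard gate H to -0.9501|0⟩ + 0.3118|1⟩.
-0.4513|0⟩ - 0.8923|1⟩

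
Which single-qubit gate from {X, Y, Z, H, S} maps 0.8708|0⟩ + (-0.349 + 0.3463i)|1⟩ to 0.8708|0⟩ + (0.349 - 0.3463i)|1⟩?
Z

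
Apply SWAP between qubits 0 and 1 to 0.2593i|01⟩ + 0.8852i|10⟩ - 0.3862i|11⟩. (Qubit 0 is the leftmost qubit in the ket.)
0.8852i|01⟩ + 0.2593i|10⟩ - 0.3862i|11⟩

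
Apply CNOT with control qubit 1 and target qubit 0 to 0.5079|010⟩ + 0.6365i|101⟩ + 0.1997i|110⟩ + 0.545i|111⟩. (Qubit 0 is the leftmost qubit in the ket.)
0.1997i|010⟩ + 0.545i|011⟩ + 0.6365i|101⟩ + 0.5079|110⟩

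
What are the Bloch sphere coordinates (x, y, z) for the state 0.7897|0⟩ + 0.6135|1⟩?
(0.969, 0, 0.2472)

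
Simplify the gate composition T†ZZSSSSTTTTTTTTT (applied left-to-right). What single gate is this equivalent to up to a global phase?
I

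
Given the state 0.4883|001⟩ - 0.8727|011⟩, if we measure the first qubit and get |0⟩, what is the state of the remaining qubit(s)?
0.4883|01⟩ - 0.8727|11⟩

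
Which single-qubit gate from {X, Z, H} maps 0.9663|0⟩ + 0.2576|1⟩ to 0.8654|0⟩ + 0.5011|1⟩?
H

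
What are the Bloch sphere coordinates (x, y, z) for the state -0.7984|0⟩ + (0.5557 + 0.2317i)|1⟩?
(-0.8873, -0.37, 0.275)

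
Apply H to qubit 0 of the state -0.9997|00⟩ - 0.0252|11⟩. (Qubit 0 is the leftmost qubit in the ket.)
-0.7069|00⟩ - 0.01782|01⟩ - 0.7069|10⟩ + 0.01782|11⟩

H on qubit 0 mixes each pair of kets that differ only in qubit 0: amplitudes (a, b) of (|…0…⟩, |…1…⟩) become ((a + b)/√2, (a − b)/√2). Kets absent from the input have amplitude 0.
(|00⟩, |10⟩): (a, b) = (-0.9997, 0) → (-0.7069, -0.7069)
(|01⟩, |11⟩): (a, b) = (0, -0.0252) → (-0.01782, 0.01782)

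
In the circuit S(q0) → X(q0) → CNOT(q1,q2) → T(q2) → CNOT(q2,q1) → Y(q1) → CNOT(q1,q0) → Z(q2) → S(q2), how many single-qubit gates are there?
6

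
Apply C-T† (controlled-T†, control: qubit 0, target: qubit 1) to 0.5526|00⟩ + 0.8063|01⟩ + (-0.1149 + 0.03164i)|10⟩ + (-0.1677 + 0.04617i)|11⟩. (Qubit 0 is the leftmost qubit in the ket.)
0.5526|00⟩ + 0.8063|01⟩ + (-0.1149 + 0.03164i)|10⟩ + (-0.08593 + 0.1512i)|11⟩

C-T† leaves the control-|0⟩ kets |00⟩, |01⟩ unchanged and applies T† to qubit 1 on the control-|1⟩ pair (|10⟩, |11⟩).
T† = [[1, 0], [0, (1/√2 - (1/√2)i)]].
With a = amp(|10⟩) = (-0.1149 + 0.03164i) and b = amp(|11⟩) = (-0.1677 + 0.04617i):
new amp(|10⟩) = (1)·a = (-0.1149 + 0.03164i)
new amp(|11⟩) = (1/√2 - (1/√2)i)·b = (-0.08593 + 0.1512i)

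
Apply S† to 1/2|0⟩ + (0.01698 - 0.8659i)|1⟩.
1/2|0⟩ + (-0.8659 - 0.01698i)|1⟩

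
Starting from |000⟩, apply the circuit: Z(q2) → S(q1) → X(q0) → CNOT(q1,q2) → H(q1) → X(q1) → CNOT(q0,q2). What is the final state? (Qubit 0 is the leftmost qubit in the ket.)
1/√2|101⟩ + 1/√2|111⟩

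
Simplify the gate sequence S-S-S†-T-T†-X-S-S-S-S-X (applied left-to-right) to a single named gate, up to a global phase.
S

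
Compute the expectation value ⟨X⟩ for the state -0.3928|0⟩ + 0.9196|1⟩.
-0.7224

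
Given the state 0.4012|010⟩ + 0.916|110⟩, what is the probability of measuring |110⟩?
0.8391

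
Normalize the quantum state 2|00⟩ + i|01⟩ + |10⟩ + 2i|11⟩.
0.6325|00⟩ + 0.3162i|01⟩ + 0.3162|10⟩ + 0.6325i|11⟩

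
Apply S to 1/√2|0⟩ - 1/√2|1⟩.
1/√2|0⟩ - (1/√2)i|1⟩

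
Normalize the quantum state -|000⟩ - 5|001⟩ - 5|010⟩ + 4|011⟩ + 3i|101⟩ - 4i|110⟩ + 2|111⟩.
-0.1021|000⟩ - 0.5103|001⟩ - 0.5103|010⟩ + 1/√6|011⟩ + 0.3062i|101⟩ - (1/√6)i|110⟩ + 0.2041|111⟩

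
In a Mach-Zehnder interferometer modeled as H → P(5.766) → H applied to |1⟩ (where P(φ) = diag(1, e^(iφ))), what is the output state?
(0.06539 + 0.2472i)|0⟩ + (0.9346 - 0.2472i)|1⟩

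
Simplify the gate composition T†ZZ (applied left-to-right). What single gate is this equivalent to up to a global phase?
T†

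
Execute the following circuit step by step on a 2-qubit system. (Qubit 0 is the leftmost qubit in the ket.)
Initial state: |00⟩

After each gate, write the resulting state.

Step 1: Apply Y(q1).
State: i|01⟩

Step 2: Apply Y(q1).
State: |00⟩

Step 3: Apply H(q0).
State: 1/√2|00⟩ + 1/√2|10⟩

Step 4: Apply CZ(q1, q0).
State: 1/√2|00⟩ + 1/√2|10⟩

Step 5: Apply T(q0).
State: 1/√2|00⟩ + (1/2 + (1/2)i)|10⟩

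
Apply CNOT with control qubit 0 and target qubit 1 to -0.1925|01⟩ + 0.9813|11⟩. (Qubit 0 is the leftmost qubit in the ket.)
-0.1925|01⟩ + 0.9813|10⟩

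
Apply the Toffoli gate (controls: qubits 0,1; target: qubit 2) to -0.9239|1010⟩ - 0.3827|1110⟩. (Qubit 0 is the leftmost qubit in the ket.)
-0.9239|1010⟩ - 0.3827|1100⟩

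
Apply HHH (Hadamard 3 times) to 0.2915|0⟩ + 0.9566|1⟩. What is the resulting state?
0.8825|0⟩ - 0.4703|1⟩

H² = I, so H^3 = H: a single Hadamard. With (a, b) = (0.2915, 0.9566), H gives ((a + b)/√2, (a − b)/√2) = (0.8825, -0.4703).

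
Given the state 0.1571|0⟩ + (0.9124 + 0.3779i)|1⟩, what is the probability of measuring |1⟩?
0.9753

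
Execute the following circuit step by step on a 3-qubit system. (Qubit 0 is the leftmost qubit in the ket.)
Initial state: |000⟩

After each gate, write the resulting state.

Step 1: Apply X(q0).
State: |100⟩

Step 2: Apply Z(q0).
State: -|100⟩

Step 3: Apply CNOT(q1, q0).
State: -|100⟩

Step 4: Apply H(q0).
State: -1/√2|000⟩ + 1/√2|100⟩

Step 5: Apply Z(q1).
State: -1/√2|000⟩ + 1/√2|100⟩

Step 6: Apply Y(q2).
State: -(1/√2)i|001⟩ + (1/√2)i|101⟩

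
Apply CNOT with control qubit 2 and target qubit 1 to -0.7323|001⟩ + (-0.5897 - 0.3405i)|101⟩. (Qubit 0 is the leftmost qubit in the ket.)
-0.7323|011⟩ + (-0.5897 - 0.3405i)|111⟩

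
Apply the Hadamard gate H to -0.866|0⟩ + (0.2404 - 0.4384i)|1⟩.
(-0.4424 - 0.31i)|0⟩ + (-0.7823 + 0.31i)|1⟩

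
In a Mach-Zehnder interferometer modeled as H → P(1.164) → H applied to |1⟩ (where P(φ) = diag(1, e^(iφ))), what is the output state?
(0.3022 - 0.4592i)|0⟩ + (0.6978 + 0.4592i)|1⟩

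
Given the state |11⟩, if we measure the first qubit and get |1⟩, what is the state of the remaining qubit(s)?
|1⟩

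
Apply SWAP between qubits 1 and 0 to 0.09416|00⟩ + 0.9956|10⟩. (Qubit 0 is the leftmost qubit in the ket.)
0.09416|00⟩ + 0.9956|01⟩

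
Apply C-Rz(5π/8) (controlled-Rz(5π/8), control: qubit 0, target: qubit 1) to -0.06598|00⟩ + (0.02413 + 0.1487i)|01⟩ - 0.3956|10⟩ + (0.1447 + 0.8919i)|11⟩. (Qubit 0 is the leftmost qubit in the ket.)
-0.06598|00⟩ + (0.02413 + 0.1487i)|01⟩ + (-0.2198 + 0.3289i)|10⟩ + (-0.6612 + 0.6158i)|11⟩

C-Rz(5π/8) leaves the control-|0⟩ kets |00⟩, |01⟩ unchanged and applies Rz(5π/8) to qubit 1 on the control-|1⟩ pair (|10⟩, |11⟩).
Rz(5π/8) = [[e^(−iθ/2), 0], [0, e^(iθ/2)]] with e^(±iθ/2) = cos(θ/2) ± i·sin(θ/2); θ = 5π/8, cos(θ/2) ≈ 0.55557, sin(θ/2) ≈ 0.83147.
With a = amp(|10⟩) = -0.3956 and b = amp(|11⟩) = (0.1447 + 0.8919i):
new amp(|10⟩) = (0.55557 - 0.83147i)·a = (-0.2198 + 0.3289i)
new amp(|11⟩) = (0.55557 + 0.83147i)·b = (-0.6612 + 0.6158i)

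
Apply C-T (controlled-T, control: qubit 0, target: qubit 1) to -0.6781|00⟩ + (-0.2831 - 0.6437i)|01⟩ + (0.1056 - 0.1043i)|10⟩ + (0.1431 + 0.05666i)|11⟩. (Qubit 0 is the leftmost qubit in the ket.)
-0.6781|00⟩ + (-0.2831 - 0.6437i)|01⟩ + (0.1056 - 0.1043i)|10⟩ + (0.06112 + 0.1413i)|11⟩

C-T leaves the control-|0⟩ kets |00⟩, |01⟩ unchanged and applies T to qubit 1 on the control-|1⟩ pair (|10⟩, |11⟩).
T = [[1, 0], [0, (1/√2 + (1/√2)i)]].
With a = amp(|10⟩) = (0.1056 - 0.1043i) and b = amp(|11⟩) = (0.1431 + 0.05666i):
new amp(|10⟩) = (1)·a = (0.1056 - 0.1043i)
new amp(|11⟩) = (1/√2 + (1/√2)i)·b = (0.06112 + 0.1413i)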